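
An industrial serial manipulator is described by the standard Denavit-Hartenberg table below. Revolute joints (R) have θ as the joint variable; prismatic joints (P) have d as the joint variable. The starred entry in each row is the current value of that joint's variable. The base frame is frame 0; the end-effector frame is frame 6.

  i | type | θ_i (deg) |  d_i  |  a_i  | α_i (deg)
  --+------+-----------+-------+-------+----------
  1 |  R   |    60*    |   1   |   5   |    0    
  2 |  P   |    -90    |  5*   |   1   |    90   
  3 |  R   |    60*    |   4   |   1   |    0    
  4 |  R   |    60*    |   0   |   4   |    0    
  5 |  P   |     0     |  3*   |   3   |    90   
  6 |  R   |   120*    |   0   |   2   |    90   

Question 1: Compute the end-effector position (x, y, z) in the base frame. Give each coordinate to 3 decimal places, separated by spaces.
after link 1: o_1 = (2.5000, 4.3301, 1.0000)
after link 2: o_2 = (3.3660, 3.8301, 6.0000)
after link 3: o_3 = (1.7990, 0.1160, 6.8660)
after link 4: o_4 = (0.0670, 1.1160, 10.3301)
after link 5: o_5 = (-2.7321, -0.7321, 12.9282)
after link 6: o_6 = (-3.1651, -2.4821, 12.0622)

-3.165 -2.482 12.062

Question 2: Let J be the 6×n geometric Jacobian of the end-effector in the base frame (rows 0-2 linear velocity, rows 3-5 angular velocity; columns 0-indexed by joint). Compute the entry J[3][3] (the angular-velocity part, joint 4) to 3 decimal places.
-0.500

axis z_3 = (-0.5000,-0.8660,0.0000); lever o_n−o_3 = (-4.9641,-2.5981,5.1962)
cross product → J_v[:, 3] = (-4.5000,2.5981,-3.0000)
J_ω[:, 3] = z_3
entry J[3][3] = -0.5000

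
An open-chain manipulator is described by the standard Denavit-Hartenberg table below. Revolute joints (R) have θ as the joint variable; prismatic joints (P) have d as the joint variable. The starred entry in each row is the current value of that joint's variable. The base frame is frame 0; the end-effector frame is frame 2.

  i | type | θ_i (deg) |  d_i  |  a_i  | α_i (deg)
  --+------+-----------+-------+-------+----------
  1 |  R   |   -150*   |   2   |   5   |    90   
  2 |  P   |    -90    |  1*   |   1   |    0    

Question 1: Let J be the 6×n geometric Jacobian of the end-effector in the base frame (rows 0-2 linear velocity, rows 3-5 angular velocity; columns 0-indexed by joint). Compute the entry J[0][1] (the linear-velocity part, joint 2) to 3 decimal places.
-0.500

prismatic axis z_1 = (-0.5000,0.8660,0.0000)
J_v[:, 1] = z_1; J_ω[:, 1] = (0,0,0)
entry J[0][1] = -0.5000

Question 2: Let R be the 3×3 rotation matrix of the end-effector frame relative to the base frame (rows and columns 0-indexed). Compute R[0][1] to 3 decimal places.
End-effector y-axis (col 1 of R) = (-0.8660,-0.5000,0.0000)
R[0][1] = -0.8660

-0.866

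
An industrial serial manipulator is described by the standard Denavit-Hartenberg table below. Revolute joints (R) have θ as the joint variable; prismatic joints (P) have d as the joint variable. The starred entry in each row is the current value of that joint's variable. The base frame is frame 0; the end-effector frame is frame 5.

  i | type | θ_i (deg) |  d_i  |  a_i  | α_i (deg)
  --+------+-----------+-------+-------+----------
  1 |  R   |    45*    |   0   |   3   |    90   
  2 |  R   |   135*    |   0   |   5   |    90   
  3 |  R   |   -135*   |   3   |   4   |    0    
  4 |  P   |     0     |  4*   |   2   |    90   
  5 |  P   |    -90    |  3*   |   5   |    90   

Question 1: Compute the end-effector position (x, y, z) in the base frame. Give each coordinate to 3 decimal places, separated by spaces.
after link 1: o_1 = (2.1213, 2.1213, 0.0000)
after link 2: o_2 = (-0.3787, -0.3787, 3.5355)
after link 3: o_3 = (0.5355, 4.5355, 3.6569)
after link 4: o_4 = (2.2426, 8.2426, 5.4853)
after link 5: o_5 = (2.3033, 5.3033, 0.4497)

2.303 5.303 0.450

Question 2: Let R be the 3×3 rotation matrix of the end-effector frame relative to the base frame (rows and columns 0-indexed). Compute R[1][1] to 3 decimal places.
End-effector y-axis (col 1 of R) = (0.8536,-0.1464,-0.5000)
R[1][1] = -0.1464

-0.146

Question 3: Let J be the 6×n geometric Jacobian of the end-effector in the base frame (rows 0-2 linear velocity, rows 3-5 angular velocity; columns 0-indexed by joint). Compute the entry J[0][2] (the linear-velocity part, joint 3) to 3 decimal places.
axis z_2 = (0.5000,0.5000,0.7071); lever o_n−o_2 = (2.6820,5.6820,-3.0858)
cross product → J_v[:, 2] = (-5.5607,3.4393,1.5000)
J_ω[:, 2] = z_2
entry J[0][2] = -5.5607

-5.561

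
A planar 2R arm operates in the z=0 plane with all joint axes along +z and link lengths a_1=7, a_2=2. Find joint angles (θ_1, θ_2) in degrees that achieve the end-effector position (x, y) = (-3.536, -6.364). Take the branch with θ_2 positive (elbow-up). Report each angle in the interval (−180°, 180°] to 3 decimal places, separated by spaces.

cos θ_2 = (53.0038−7²−2²)/(2·7·2) = 0.0001; θ_2 = 89.9922° (elbow-up)
β = atan2(-6.3640,-3.5360) = -119.0577°; ψ = atan2(2.0000,7.0003) = 15.9448°
θ_1 = β − ψ = -135.0025°

-135.002 89.992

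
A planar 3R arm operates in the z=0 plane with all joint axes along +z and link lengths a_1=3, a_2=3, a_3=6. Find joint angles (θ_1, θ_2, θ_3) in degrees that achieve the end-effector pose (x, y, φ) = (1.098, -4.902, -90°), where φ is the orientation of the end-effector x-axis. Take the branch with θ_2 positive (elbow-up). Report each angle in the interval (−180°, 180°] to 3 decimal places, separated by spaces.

wrist centre = target − a_3·(cos φ, sin φ) = (1.0980, 1.0980)
cos θ_2 = (2.4112−3²−3²)/(2·3·3) = -0.8660; θ_2 = 150.0021° (elbow-up)
β = atan2(1.0980,1.0980) = 45.0000°; ψ = atan2(1.4999,0.4019) = 75.0011°
θ_1 = β − ψ = -30.0011°
θ_3 = φ − θ_1 − θ_2 = 149.9989° (wrapped to (-180°,180°])

-30.001 150.002 149.999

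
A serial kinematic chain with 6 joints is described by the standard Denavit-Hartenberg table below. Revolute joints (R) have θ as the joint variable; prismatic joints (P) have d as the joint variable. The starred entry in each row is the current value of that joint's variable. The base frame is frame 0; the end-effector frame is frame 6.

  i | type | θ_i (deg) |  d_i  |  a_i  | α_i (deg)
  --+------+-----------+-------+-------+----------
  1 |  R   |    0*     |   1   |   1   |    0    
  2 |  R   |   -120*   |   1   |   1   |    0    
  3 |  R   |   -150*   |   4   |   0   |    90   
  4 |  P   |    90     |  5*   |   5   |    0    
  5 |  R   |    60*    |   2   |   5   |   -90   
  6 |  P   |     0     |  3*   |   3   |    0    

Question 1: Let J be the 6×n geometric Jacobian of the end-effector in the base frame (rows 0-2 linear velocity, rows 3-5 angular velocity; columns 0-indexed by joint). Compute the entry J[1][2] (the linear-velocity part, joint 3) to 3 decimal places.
axis z_2 = (0.0000,0.0000,1.0000); lever o_n−o_2 = (7.0000,-8.4282,10.4019)
cross product → J_v[:, 2] = (8.4282,7.0000,-0.0000)
J_ω[:, 2] = z_2
entry J[1][2] = 7.0000

7.000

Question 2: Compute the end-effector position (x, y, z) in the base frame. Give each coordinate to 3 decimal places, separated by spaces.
after link 1: o_1 = (1.0000, 0.0000, 1.0000)
after link 2: o_2 = (0.5000, -0.8660, 2.0000)
after link 3: o_3 = (0.5000, -0.8660, 6.0000)
after link 4: o_4 = (5.5000, -0.8660, 11.0000)
after link 5: o_5 = (7.5000, -5.1962, 13.5000)
after link 6: o_6 = (7.5000, -9.2942, 12.4019)

7.500 -9.294 12.402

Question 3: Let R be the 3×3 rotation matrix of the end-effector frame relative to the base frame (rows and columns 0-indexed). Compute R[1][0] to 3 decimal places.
-0.866

End-effector x-axis (col 0 of R) = (0.0000,-0.8660,0.5000)
R[1][0] = -0.8660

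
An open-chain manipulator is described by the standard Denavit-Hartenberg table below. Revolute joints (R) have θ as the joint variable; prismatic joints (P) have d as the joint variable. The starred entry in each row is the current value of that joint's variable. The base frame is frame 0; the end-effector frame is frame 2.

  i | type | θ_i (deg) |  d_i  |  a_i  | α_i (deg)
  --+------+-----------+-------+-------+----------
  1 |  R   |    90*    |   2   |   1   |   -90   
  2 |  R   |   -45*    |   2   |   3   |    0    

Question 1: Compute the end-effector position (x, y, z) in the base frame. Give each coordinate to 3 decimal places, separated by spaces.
after link 1: o_1 = (0.0000, 1.0000, 2.0000)
after link 2: o_2 = (-2.0000, 3.1213, 4.1213)

-2.000 3.121 4.121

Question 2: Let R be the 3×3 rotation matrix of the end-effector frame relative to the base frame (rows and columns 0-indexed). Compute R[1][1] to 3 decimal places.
0.707

End-effector y-axis (col 1 of R) = (-0.0000,0.7071,-0.7071)
R[1][1] = 0.7071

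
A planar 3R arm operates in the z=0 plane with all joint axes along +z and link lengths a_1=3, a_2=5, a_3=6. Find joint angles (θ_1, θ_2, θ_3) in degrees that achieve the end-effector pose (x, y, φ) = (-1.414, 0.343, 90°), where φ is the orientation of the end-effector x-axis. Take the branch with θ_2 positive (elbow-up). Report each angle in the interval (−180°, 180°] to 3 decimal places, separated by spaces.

-163.069 89.998 163.071

wrist centre = target − a_3·(cos φ, sin φ) = (-1.4140, -5.6570)
cos θ_2 = (34.0010−3²−5²)/(2·3·5) = 0.0000; θ_2 = 89.9980° (elbow-up)
β = atan2(-5.6570,-1.4140) = -104.0339°; ψ = atan2(5.0000,3.0002) = 59.0348°
θ_1 = β − ψ = -163.0686°
θ_3 = φ − θ_1 − θ_2 = 163.0706° (wrapped to (-180°,180°])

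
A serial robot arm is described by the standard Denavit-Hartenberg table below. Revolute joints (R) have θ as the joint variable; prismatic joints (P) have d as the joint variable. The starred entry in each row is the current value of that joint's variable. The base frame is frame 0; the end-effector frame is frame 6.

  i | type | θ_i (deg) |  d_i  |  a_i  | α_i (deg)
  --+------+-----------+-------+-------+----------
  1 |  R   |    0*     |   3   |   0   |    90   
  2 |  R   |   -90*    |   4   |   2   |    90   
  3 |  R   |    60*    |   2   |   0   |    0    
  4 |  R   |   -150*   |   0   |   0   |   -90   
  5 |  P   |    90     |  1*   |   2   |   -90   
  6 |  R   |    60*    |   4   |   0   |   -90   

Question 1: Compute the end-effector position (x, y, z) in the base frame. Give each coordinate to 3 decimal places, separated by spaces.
after link 1: o_1 = (0.0000, 0.0000, 3.0000)
after link 2: o_2 = (0.0000, -4.0000, 1.0000)
after link 3: o_3 = (-2.0000, -4.0000, 1.0000)
after link 4: o_4 = (-2.0000, -4.0000, 1.0000)
after link 5: o_5 = (0.0000, -4.0000, 0.0000)
after link 6: o_6 = (0.0000, -8.0000, -0.0000)

0.000 -8.000 -0.000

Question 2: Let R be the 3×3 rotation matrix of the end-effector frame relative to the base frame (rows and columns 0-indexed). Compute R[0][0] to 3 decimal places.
0.500

End-effector x-axis (col 0 of R) = (0.5000,-0.0000,0.8660)
R[0][0] = 0.5000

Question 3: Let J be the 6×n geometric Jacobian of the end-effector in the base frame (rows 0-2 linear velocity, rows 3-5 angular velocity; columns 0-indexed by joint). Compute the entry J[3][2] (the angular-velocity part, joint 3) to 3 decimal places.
-1.000

axis z_2 = (-1.0000,-0.0000,-0.0000); lever o_n−o_2 = (0.0000,-4.0000,-1.0000)
cross product → J_v[:, 2] = (-0.0000,-1.0000,4.0000)
J_ω[:, 2] = z_2
entry J[3][2] = -1.0000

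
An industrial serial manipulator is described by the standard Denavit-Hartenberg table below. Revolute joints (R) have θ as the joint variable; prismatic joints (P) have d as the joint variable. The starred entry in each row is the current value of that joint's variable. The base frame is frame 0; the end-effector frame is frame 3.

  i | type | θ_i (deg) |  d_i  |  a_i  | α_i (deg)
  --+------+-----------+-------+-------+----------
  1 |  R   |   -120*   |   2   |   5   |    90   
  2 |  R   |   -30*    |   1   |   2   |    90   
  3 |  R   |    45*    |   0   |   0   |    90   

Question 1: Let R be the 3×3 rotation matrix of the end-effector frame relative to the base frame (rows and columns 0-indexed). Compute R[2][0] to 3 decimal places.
End-effector x-axis (col 0 of R) = (-0.9186,-0.1768,-0.3536)
R[2][0] = -0.3536

-0.354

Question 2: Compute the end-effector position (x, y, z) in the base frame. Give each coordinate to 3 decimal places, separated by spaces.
after link 1: o_1 = (-2.5000, -4.3301, 2.0000)
after link 2: o_2 = (-4.2321, -5.3301, 1.0000)
after link 3: o_3 = (-4.2321, -5.3301, 1.0000)

-4.232 -5.330 1.000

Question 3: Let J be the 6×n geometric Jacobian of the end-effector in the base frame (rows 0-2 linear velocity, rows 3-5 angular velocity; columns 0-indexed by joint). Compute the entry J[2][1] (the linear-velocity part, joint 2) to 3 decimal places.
1.732

axis z_1 = (-0.8660,0.5000,0.0000); lever o_n−o_1 = (-1.7321,-1.0000,-1.0000)
cross product → J_v[:, 1] = (-0.5000,-0.8660,1.7321)
J_ω[:, 1] = z_1
entry J[2][1] = 1.7321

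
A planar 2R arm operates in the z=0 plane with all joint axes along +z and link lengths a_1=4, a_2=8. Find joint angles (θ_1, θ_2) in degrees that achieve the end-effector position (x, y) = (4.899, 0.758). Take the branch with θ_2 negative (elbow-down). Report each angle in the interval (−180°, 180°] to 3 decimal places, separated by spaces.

135.000 -149.999

cos θ_2 = (24.5748−4²−8²)/(2·4·8) = -0.8660; θ_2 = -149.9993° (elbow-down)
β = atan2(0.7580,4.8990) = 8.7954°; ψ = atan2(-4.0001,-2.9282) = -126.2050°
θ_1 = β − ψ = 135.0004°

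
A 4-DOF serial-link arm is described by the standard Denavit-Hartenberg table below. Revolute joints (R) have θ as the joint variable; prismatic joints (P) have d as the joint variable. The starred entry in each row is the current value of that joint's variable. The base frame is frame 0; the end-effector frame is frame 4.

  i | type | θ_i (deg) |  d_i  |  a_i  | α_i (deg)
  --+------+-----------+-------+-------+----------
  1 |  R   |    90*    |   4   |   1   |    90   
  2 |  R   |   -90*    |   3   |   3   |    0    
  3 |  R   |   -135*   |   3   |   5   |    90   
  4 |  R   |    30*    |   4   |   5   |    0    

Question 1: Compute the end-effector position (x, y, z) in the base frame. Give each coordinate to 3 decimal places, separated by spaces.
after link 1: o_1 = (0.0000, 1.0000, 4.0000)
after link 2: o_2 = (3.0000, 1.0000, 1.0000)
after link 3: o_3 = (6.0000, -2.5355, 4.5355)
after link 4: o_4 = (8.5000, -2.7690, 10.4258)

8.500 -2.769 10.426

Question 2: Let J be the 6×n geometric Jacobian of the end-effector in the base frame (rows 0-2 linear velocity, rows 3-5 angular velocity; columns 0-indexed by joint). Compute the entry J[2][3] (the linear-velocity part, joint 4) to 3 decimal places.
axis z_3 = (0.0000,0.7071,0.7071); lever o_n−o_3 = (2.5000,-0.2334,5.8903)
cross product → J_v[:, 3] = (4.3301,1.7678,-1.7678)
J_ω[:, 3] = z_3
entry J[2][3] = -1.7678

-1.768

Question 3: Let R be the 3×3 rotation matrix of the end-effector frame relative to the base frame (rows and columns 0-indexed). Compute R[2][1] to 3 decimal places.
End-effector y-axis (col 1 of R) = (0.8660,0.3536,-0.3536)
R[2][1] = -0.3536

-0.354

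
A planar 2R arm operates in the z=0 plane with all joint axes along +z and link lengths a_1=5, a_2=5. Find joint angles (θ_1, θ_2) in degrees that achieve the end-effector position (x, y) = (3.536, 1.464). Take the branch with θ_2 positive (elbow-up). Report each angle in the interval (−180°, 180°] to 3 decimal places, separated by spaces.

cos θ_2 = (14.6466−5²−5²)/(2·5·5) = -0.7071; θ_2 = 134.9969° (elbow-up)
β = atan2(1.4640,3.5360) = 22.4909°; ψ = atan2(3.5357,1.4647) = 67.4984°
θ_1 = β − ψ = -45.0076°

-45.008 134.997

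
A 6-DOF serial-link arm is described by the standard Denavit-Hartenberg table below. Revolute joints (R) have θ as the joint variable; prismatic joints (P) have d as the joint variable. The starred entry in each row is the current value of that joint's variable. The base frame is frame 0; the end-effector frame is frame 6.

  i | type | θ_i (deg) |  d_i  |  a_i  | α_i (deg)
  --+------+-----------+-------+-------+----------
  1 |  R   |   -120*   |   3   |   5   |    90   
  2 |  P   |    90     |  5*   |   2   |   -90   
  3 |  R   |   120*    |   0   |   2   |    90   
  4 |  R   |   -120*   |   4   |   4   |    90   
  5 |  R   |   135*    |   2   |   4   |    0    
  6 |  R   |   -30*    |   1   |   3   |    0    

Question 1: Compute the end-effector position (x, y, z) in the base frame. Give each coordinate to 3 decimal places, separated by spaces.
-2.636 -2.914 13.821

after link 1: o_1 = (-2.5000, -4.3301, 3.0000)
after link 2: o_2 = (-6.8301, -1.8301, 5.0000)
after link 3: o_3 = (-5.3301, -2.6962, 4.0000)
after link 4: o_4 = (-6.8301, -5.8301, 8.4641)
after link 5: o_5 = (-4.1190, -3.4123, 11.0725)
after link 6: o_6 = (-2.6364, -2.9145, 13.8210)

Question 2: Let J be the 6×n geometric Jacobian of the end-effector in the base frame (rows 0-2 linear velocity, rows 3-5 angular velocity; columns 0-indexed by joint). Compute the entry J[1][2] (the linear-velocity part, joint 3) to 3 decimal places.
-4.410

axis z_2 = (0.5000,0.8660,0.0000); lever o_n−o_2 = (4.1938,-1.0843,8.8210)
cross product → J_v[:, 2] = (7.6392,-4.4105,-4.1741)
J_ω[:, 2] = z_2
entry J[1][2] = -4.4105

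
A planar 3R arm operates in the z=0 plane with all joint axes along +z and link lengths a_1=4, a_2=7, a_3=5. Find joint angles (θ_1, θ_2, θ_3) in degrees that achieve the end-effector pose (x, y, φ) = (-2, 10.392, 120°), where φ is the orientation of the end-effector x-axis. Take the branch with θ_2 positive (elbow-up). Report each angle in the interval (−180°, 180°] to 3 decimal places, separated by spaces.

-0.004 120.004 0.000

wrist centre = target − a_3·(cos φ, sin φ) = (0.5000, 6.0619)
cos θ_2 = (36.9963−4²−7²)/(2·4·7) = -0.5001; θ_2 = 120.0044° (elbow-up)
β = atan2(6.0619,0.5000) = 85.2848°; ψ = atan2(6.0619,0.4995) = 85.2891°
θ_1 = β − ψ = -0.0044°
θ_3 = φ − θ_1 − θ_2 = 0.0000° (wrapped to (-180°,180°])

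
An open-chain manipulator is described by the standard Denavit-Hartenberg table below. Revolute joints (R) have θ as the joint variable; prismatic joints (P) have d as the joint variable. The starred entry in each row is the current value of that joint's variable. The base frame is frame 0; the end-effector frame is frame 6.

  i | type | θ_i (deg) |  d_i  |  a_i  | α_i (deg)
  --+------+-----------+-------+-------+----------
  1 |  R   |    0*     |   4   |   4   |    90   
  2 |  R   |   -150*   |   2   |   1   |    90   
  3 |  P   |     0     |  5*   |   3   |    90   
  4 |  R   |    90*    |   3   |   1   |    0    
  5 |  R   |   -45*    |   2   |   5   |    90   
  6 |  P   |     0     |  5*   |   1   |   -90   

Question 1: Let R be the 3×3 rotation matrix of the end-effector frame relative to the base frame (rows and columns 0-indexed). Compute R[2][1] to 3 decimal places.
End-effector y-axis (col 1 of R) = (0.2588,-0.0000,0.9659)
R[2][1] = 0.9659

0.966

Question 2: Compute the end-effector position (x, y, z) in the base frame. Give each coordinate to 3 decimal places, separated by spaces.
after link 1: o_1 = (4.0000, 0.0000, 4.0000)
after link 2: o_2 = (3.1340, -2.0000, 3.5000)
after link 3: o_3 = (-1.9641, -2.0000, 6.3301)
after link 4: o_4 = (-2.4641, 1.0000, 7.1962)
after link 5: o_5 = (-7.2937, 3.0000, 8.4902)
after link 6: o_6 = (-9.5538, 3.0000, 3.9194)

-9.554 3.000 3.919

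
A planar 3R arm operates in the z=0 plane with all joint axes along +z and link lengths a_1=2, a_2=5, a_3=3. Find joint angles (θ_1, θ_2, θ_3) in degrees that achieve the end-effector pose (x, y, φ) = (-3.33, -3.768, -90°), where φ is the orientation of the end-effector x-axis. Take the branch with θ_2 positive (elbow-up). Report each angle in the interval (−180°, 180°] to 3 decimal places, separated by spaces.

wrist centre = target − a_3·(cos φ, sin φ) = (-3.3300, -0.7680)
cos θ_2 = (11.6787−2²−5²)/(2·2·5) = -0.8661; θ_2 = 150.0044° (elbow-up)
β = atan2(-0.7680,-3.3300) = -167.0129°; ψ = atan2(2.4997,-2.3303) = 132.9919°
θ_1 = β − ψ = -300.0048°
θ_3 = φ − θ_1 − θ_2 = 60.0004° (wrapped to (-180°,180°])

59.995 150.004 60.000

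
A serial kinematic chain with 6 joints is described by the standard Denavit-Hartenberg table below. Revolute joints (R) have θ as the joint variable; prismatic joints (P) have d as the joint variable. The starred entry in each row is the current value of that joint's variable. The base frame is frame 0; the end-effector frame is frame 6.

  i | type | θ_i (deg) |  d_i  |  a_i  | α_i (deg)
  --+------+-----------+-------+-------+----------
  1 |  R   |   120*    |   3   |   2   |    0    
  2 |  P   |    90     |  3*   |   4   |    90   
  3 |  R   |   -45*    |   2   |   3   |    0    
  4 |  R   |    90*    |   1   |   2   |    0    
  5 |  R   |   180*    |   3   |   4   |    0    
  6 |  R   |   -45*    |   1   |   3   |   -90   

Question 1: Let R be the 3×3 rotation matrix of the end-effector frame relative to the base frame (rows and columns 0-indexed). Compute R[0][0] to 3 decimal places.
End-effector x-axis (col 0 of R) = (0.8660,0.5000,0.0000)
R[0][0] = 0.8660

0.866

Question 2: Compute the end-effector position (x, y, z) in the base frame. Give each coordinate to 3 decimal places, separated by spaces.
after link 1: o_1 = (-1.0000, 1.7321, 3.0000)
after link 2: o_2 = (-4.4641, -0.2679, 6.0000)
after link 3: o_3 = (-7.3012, 0.4034, 3.8787)
after link 4: o_4 = (-9.0260, 0.5624, 5.2929)
after link 5: o_5 = (-8.0765, 4.5746, 2.4645)
after link 6: o_6 = (-5.9784, 6.9407, 2.4645)

-5.978 6.941 2.464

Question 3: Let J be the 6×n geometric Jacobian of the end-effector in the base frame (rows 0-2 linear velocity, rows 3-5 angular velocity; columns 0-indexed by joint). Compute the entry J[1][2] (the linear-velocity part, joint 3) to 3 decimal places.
axis z_2 = (-0.5000,0.8660,0.0000); lever o_n−o_2 = (-1.5143,7.2086,-3.5355)
cross product → J_v[:, 2] = (-3.0619,-1.7678,-2.2929)
J_ω[:, 2] = z_2
entry J[1][2] = -1.7678

-1.768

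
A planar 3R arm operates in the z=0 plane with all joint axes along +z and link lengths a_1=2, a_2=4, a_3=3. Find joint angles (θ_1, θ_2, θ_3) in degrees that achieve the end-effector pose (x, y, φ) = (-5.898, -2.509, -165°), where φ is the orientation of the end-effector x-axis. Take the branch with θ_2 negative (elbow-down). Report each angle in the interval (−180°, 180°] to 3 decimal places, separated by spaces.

wrist centre = target − a_3·(cos φ, sin φ) = (-3.0002, -1.7325)
cos θ_2 = (12.0030−2²−4²)/(2·2·4) = -0.4998; θ_2 = -119.9874° (elbow-down)
β = atan2(-1.7325,-3.0002) = -149.9948°; ψ = atan2(-3.4645,0.0008) = -89.9874°
θ_1 = β − ψ = -60.0074°
θ_3 = φ − θ_1 − θ_2 = 14.9948° (wrapped to (-180°,180°])

-60.007 -119.987 14.995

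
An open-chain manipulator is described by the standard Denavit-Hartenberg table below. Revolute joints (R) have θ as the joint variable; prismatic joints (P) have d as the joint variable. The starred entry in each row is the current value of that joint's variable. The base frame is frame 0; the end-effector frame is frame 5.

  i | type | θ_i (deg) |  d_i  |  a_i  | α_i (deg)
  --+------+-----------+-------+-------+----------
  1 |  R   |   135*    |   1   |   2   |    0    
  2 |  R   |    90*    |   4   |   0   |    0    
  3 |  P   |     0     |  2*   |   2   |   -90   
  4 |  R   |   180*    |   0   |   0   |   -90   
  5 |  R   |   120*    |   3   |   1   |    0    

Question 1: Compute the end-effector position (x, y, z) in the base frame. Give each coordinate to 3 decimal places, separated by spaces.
after link 1: o_1 = (-1.4142, 1.4142, 1.0000)
after link 2: o_2 = (-1.4142, 1.4142, 5.0000)
after link 3: o_3 = (-2.8284, 0.0000, 7.0000)
after link 4: o_4 = (-2.8284, 0.0000, 7.0000)
after link 5: o_5 = (-3.7944, 0.2588, 10.0000)

-3.794 0.259 10.000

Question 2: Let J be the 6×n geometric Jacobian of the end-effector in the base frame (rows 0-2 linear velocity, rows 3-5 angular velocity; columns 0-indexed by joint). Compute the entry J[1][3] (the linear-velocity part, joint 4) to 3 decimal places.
-2.121

axis z_3 = (0.7071,-0.7071,0.0000); lever o_n−o_3 = (-0.9659,0.2588,3.0000)
cross product → J_v[:, 3] = (-2.1213,-2.1213,-0.5000)
J_ω[:, 3] = z_3
entry J[1][3] = -2.1213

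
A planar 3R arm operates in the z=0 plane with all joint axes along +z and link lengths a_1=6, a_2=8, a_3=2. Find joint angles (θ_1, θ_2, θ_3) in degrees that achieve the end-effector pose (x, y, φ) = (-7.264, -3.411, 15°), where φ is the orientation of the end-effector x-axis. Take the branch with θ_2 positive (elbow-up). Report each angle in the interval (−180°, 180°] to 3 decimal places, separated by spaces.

150.002 90.001 134.997

wrist centre = target − a_3·(cos φ, sin φ) = (-9.1959, -3.9286)
cos θ_2 = (99.9979−6²−8²)/(2·6·8) = -0.0000; θ_2 = 90.0013° (elbow-up)
β = atan2(-3.9286,-9.1959) = -156.8669°; ψ = atan2(8.0000,5.9998) = 53.1309°
θ_1 = β − ψ = -209.9978°
θ_3 = φ − θ_1 − θ_2 = 134.9966° (wrapped to (-180°,180°])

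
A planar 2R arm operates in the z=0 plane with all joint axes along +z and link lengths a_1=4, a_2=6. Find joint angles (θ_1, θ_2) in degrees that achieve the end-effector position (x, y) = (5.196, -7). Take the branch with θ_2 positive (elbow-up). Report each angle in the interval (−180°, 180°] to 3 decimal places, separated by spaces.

-90.002 60.002

cos θ_2 = (75.9984−4²−6²)/(2·4·6) = 0.5000; θ_2 = 60.0022° (elbow-up)
β = atan2(-7.0000,5.1960) = -53.4140°; ψ = atan2(5.1963,6.9998) = 36.5882°
θ_1 = β − ψ = -90.0022°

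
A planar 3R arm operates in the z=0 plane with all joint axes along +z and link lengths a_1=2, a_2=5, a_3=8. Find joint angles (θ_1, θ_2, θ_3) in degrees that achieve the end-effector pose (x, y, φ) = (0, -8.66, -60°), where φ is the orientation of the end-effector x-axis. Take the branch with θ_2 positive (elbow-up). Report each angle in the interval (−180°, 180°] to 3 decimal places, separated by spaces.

106.820 120.003 73.177

wrist centre = target − a_3·(cos φ, sin φ) = (-4.0000, -1.7318)
cos θ_2 = (18.9991−2²−5²)/(2·2·5) = -0.5000; θ_2 = 120.0029° (elbow-up)
β = atan2(-1.7318,-4.0000) = -156.5898°; ψ = atan2(4.3300,-0.5002) = 96.5898°
θ_1 = β − ψ = -253.1797°
θ_3 = φ − θ_1 − θ_2 = 73.1768° (wrapped to (-180°,180°])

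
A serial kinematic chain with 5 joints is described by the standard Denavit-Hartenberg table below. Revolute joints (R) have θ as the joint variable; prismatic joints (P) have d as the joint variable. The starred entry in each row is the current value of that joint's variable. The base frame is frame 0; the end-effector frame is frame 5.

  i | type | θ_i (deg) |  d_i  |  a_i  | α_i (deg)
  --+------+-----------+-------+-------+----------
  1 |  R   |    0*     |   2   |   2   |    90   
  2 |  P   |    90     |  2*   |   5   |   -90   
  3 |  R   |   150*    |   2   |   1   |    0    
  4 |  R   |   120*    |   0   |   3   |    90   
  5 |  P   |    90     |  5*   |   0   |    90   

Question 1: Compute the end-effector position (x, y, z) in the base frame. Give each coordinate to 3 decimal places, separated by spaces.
-0.000 -4.500 1.134

after link 1: o_1 = (2.0000, 0.0000, 2.0000)
after link 2: o_2 = (2.0000, -2.0000, 7.0000)
after link 3: o_3 = (0.0000, -1.5000, 6.1340)
after link 4: o_4 = (0.0000, -4.5000, 6.1340)
after link 5: o_5 = (-0.0000, -4.5000, 1.1340)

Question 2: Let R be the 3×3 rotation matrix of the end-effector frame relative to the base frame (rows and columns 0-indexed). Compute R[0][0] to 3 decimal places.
End-effector x-axis (col 0 of R) = (-1.0000,-0.0000,0.0000)
R[0][0] = -1.0000

-1.000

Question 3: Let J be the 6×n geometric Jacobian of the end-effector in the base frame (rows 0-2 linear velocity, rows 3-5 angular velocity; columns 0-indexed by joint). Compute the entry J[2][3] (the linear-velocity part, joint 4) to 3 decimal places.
axis z_3 = (-1.0000,-0.0000,0.0000); lever o_n−o_3 = (-0.0000,-3.0000,-5.0000)
cross product → J_v[:, 3] = (0.0000,-5.0000,3.0000)
J_ω[:, 3] = z_3
entry J[2][3] = 3.0000

3.000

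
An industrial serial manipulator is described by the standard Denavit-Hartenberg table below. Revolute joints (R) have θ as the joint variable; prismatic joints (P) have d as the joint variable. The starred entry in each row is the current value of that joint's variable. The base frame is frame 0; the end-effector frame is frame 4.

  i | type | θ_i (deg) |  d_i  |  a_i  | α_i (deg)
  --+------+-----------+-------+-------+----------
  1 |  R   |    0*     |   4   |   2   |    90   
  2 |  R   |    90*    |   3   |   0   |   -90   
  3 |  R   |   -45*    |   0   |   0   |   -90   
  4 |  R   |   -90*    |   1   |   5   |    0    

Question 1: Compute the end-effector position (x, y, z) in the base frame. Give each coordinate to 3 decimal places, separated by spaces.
-3.000 -2.293 4.707

after link 1: o_1 = (2.0000, 0.0000, 4.0000)
after link 2: o_2 = (2.0000, -3.0000, 4.0000)
after link 3: o_3 = (2.0000, -3.0000, 4.0000)
after link 4: o_4 = (-3.0000, -2.2929, 4.7071)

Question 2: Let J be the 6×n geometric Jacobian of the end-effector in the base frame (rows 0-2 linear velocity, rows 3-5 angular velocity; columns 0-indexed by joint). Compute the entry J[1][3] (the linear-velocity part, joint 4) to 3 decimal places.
axis z_3 = (-0.0000,0.7071,0.7071); lever o_n−o_3 = (-5.0000,0.7071,0.7071)
cross product → J_v[:, 3] = (0.0000,-3.5355,3.5355)
J_ω[:, 3] = z_3
entry J[1][3] = -3.5355

-3.536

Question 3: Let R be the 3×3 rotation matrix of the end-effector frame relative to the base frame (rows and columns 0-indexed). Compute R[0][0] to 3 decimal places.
End-effector x-axis (col 0 of R) = (-1.0000,-0.0000,0.0000)
R[0][0] = -1.0000

-1.000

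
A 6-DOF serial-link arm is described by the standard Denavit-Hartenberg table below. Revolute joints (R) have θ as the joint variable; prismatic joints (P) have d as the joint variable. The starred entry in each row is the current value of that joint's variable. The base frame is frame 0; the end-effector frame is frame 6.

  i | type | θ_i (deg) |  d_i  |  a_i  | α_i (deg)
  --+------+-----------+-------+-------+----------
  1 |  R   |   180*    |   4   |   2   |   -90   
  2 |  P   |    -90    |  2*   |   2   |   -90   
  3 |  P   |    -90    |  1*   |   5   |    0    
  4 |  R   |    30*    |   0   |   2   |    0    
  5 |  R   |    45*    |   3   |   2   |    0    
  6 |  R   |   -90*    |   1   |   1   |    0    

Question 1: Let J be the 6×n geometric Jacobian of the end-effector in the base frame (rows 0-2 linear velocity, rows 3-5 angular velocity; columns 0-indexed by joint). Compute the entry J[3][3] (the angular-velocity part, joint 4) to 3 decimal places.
-1.000

axis z_3 = (-1.0000,0.0000,-0.0000); lever o_n−o_3 = (-4.0000,-3.2156,2.6730)
cross product → J_v[:, 3] = (-0.0000,2.6730,3.2156)
J_ω[:, 3] = z_3
entry J[3][3] = -1.0000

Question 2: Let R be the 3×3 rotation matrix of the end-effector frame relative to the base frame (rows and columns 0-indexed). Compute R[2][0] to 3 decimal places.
-0.259

End-effector x-axis (col 0 of R) = (-0.0000,-0.9659,-0.2588)
R[2][0] = -0.2588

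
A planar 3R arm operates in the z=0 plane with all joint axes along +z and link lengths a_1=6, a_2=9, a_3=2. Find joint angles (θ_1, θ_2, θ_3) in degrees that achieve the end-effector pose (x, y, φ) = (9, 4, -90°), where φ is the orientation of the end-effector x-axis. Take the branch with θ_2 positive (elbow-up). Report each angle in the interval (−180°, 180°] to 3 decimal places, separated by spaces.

-22.620 90.000 -157.380

wrist centre = target − a_3·(cos φ, sin φ) = (9.0000, 6.0000)
cos θ_2 = (117.0000−6²−9²)/(2·6·9) = 0.0000; θ_2 = 90.0000° (elbow-up)
β = atan2(6.0000,9.0000) = 33.6901°; ψ = atan2(9.0000,6.0000) = 56.3099°
θ_1 = β − ψ = -22.6199°
θ_3 = φ − θ_1 − θ_2 = -157.3801° (wrapped to (-180°,180°])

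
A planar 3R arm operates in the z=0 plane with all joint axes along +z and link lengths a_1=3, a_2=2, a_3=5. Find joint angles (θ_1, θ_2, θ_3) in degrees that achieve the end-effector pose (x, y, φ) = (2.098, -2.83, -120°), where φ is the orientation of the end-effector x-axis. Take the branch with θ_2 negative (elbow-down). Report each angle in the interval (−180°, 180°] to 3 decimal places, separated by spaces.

wrist centre = target − a_3·(cos φ, sin φ) = (4.5980, 1.5001)
cos θ_2 = (23.3920−3²−2²)/(2·3·2) = 0.8660; θ_2 = -30.0031° (elbow-down)
β = atan2(1.5001,4.5980) = 18.0692°; ψ = atan2(-1.0001,4.7320) = -11.9337°
θ_1 = β − ψ = 30.0029°
θ_3 = φ − θ_1 − θ_2 = -119.9999° (wrapped to (-180°,180°])

30.003 -30.003 -120.000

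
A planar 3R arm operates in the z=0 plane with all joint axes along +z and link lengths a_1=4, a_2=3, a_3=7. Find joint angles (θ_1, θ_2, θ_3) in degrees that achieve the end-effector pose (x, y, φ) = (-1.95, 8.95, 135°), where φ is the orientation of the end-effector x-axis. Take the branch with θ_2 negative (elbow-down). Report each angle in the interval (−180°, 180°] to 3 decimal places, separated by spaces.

90.004 -89.999 134.995

wrist centre = target − a_3·(cos φ, sin φ) = (2.9997, 4.0003)
cos θ_2 = (25.0005−4²−3²)/(2·4·3) = 0.0000; θ_2 = -89.9988° (elbow-down)
β = atan2(4.0003,2.9997) = 53.1342°; ψ = atan2(-3.0000,4.0001) = -36.8695°
θ_1 = β − ψ = 90.0036°
θ_3 = φ − θ_1 − θ_2 = 134.9952° (wrapped to (-180°,180°])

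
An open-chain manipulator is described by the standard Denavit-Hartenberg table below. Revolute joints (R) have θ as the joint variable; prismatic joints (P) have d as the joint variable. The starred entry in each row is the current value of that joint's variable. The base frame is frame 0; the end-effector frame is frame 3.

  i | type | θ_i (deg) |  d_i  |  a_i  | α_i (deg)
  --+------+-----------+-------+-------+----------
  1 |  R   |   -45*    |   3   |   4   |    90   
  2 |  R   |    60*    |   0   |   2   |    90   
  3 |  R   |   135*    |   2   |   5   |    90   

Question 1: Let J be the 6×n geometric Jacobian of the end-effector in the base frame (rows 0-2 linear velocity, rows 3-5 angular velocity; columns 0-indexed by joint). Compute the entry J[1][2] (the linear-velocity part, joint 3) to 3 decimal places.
3.750

axis z_2 = (0.6124,-0.6124,-0.5000); lever o_n−o_2 = (-2.5253,-2.4747,-4.0619)
cross product → J_v[:, 2] = (1.2500,3.7500,-3.0619)
J_ω[:, 2] = z_2
entry J[1][2] = 3.7500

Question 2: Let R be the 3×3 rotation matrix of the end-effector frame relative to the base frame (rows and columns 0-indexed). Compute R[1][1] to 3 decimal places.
End-effector y-axis (col 1 of R) = (0.6124,-0.6124,-0.5000)
R[1][1] = -0.6124

-0.612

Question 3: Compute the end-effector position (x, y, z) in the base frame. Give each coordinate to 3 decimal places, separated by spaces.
1.010 -6.010 0.670

after link 1: o_1 = (2.8284, -2.8284, 3.0000)
after link 2: o_2 = (3.5355, -3.5355, 4.7321)
after link 3: o_3 = (1.0103, -6.0103, 0.6702)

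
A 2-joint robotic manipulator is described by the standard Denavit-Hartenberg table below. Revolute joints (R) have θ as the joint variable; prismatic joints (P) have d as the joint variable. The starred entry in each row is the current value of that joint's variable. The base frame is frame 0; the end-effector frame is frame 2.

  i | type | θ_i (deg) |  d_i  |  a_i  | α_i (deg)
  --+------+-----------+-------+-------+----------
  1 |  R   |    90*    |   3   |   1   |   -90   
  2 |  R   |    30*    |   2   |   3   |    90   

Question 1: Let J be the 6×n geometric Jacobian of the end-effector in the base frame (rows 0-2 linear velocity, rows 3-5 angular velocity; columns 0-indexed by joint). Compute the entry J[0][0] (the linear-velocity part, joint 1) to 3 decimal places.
-3.598

axis z_0 = ẑ; lever o_n−o_0 = (-2.0000,3.5981,1.5000)
cross product → J_v[:, 0] = (-3.5981,-2.0000,0.0000)
J_ω[:, 0] = z_0
entry J[0][0] = -3.5981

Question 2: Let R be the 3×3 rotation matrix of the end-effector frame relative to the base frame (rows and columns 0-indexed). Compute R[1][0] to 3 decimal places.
0.866

End-effector x-axis (col 0 of R) = (0.0000,0.8660,-0.5000)
R[1][0] = 0.8660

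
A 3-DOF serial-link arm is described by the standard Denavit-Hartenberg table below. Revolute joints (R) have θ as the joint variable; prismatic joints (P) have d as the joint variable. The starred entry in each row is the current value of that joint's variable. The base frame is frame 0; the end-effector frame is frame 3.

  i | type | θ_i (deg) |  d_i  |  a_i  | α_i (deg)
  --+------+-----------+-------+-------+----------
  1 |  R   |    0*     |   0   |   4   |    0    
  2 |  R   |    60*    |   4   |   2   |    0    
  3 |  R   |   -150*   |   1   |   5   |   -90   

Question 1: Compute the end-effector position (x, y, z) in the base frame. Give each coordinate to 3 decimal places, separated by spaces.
after link 1: o_1 = (4.0000, 0.0000, 0.0000)
after link 2: o_2 = (5.0000, 1.7321, 4.0000)
after link 3: o_3 = (5.0000, -3.2679, 5.0000)

5.000 -3.268 5.000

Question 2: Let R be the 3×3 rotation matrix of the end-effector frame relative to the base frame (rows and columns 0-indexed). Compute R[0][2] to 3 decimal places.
End-effector z-axis (col 2 of R) = (1.0000,-0.0000,0.0000)
R[0][2] = 1.0000

1.000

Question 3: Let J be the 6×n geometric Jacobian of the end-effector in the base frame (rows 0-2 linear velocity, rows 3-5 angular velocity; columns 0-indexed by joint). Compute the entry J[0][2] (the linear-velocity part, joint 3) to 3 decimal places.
axis z_2 = (0.0000,0.0000,1.0000); lever o_n−o_2 = (-0.0000,-5.0000,1.0000)
cross product → J_v[:, 2] = (5.0000,-0.0000,0.0000)
J_ω[:, 2] = z_2
entry J[0][2] = 5.0000

5.000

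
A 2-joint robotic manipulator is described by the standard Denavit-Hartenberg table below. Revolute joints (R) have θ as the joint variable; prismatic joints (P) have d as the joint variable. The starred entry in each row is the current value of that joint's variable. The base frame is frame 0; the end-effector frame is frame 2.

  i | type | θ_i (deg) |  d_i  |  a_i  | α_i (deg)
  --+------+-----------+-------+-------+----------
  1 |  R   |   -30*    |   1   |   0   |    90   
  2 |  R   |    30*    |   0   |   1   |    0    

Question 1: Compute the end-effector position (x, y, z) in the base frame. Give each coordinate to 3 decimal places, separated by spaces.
after link 1: o_1 = (0.0000, 0.0000, 1.0000)
after link 2: o_2 = (0.7500, -0.4330, 1.5000)

0.750 -0.433 1.500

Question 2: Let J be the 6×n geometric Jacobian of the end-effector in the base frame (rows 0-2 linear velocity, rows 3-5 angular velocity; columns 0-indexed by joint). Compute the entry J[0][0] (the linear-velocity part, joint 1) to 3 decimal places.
0.433

axis z_0 = ẑ; lever o_n−o_0 = (0.7500,-0.4330,1.5000)
cross product → J_v[:, 0] = (0.4330,0.7500,-0.0000)
J_ω[:, 0] = z_0
entry J[0][0] = 0.4330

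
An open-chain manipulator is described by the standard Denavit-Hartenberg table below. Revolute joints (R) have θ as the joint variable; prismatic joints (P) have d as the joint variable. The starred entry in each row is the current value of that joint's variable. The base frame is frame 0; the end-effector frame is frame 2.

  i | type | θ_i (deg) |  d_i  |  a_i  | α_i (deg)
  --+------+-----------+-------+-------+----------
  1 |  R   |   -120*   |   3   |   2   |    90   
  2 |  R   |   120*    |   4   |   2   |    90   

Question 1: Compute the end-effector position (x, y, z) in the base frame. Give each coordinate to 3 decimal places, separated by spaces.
after link 1: o_1 = (-1.0000, -1.7321, 3.0000)
after link 2: o_2 = (-3.9641, 1.1340, 4.7321)

-3.964 1.134 4.732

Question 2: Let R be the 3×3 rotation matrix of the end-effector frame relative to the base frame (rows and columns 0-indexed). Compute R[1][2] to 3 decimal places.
End-effector z-axis (col 2 of R) = (-0.4330,-0.7500,0.5000)
R[1][2] = -0.7500

-0.750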